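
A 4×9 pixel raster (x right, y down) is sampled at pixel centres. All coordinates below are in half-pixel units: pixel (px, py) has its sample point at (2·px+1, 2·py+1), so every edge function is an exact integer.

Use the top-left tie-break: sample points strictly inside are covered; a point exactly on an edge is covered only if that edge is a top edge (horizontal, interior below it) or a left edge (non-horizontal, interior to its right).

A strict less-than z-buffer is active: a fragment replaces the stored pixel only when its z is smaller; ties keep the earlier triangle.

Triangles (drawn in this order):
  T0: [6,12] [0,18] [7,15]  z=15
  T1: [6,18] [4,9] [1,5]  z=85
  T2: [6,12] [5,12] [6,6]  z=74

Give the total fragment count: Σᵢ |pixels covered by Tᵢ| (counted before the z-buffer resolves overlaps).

T0:
  2·area = 24  (B↔C swapped to make it positive)
  edge (6, 12)→(7, 15): d=(1,3) right/bottom  bias=-1
  edge (7, 15)→(0, 18): d=(-7,3) right/bottom  bias=-1
  edge (0, 18)→(6, 12): d=(6,-6) top-left  bias=+0
    (1,1)@(3, 3): e=[0,96,-72] → ·  [on edge]
    (2,4)@(5, 9): e=[0,48,-24] → ·  [on edge]
    (3,5)@(7, 11): e=[-4,28,0] → ·  [on edge]
    (2,6)@(5, 13): e=[4,20,0] → #  [on edge]
    (3,6)@(7, 13): e=[-2,14,12] → ·
    (1,7)@(3, 15): e=[12,12,0] → #  [on edge]
    (3,7)@(7, 15): e=[0,0,24] → ·  [on edge]
    (0,8)@(1, 17): e=[20,4,0] → #  [on edge]
    (1,8)@(3, 17): e=[14,-2,12] → ·
    (2,8)@(5, 17): e=[8,-8,24] → ·
  covered (4 px):
    · · · ·
    · · · ·
    · · · ·
    · · · ·
    · · · ·
    · · · ·
    · · # ·
    · # # ·
    # · · ·
T1:
  2·area = 19  (B↔C swapped to make it positive)
  edge (6, 18)→(1, 5): d=(-5,-13) top-left  bias=+0
  edge (1, 5)→(4, 9): d=(3,4) right/bottom  bias=-1
  edge (4, 9)→(6, 18): d=(2,9) right/bottom  bias=-1
    (0,2)@(1, 5): e=[0,0,19] → ·  [on edge]
    (1,4)@(3, 9): e=[6,4,9] → #
    (2,4)@(5, 9): e=[32,-4,-9] → ·
    (1,5)@(3, 11): e=[-4,10,13] → ·
    (3,6)@(7, 13): e=[38,0,-19] → ·  [on edge]
    (2,7)@(5, 15): e=[2,14,3] → #
    (3,7)@(7, 15): e=[28,6,-15] → ·
    (2,8)@(5, 17): e=[-8,20,7] → ·
  covered (2 px):
    · · · ·
    · · · ·
    · · · ·
    · · · ·
    · # · ·
    · · · ·
    · · · ·
    · · # ·
    · · · ·
T2:
  2·area = 6
  edge (6, 12)→(5, 12): d=(-1,0) right/bottom  bias=-1
  edge (5, 12)→(6, 6): d=(1,-6) top-left  bias=+0
  edge (6, 6)→(6, 12): d=(0,6) right/bottom  bias=-1
  covered (0 px):
    · · · ·
    · · · ·
    · · · ·
    · · · ·
    · · · ·
    · · · ·
    · · · ·
    · · · ·
    · · · ·

Final: 6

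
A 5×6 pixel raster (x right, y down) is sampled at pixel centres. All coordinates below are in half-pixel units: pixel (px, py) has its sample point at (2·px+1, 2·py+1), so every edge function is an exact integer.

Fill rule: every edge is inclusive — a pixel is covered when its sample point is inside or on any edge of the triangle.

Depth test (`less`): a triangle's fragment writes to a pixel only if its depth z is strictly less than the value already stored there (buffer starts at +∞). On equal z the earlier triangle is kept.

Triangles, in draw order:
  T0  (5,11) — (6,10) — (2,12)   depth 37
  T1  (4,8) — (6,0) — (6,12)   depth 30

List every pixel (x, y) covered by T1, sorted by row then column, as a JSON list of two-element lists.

T0:
  2·area = 2  (B↔C swapped to make it positive)
  edge (5, 11)→(2, 12): d=(-3,1) inclusive
  edge (2, 12)→(6, 10): d=(4,-2) inclusive
  edge (6, 10)→(5, 11): d=(-1,1) inclusive
    (4,3)@(9, 7): e=[8,-6,0] → ·  [on edge]
    (3,4)@(7, 9): e=[4,-2,0] → ·  [on edge]
    (2,5)@(5, 11): e=[0,2,0] → #  [on edge]
    (3,5)@(7, 11): e=[-2,6,-2] → ·
  covered (1 px):
    · · · · ·
    · · · · ·
    · · · · ·
    · · · · ·
    · · · · ·
    · · # · ·
T1:
  2·area = 24
  edge (4, 8)→(6, 0): d=(2,-8) inclusive
  edge (6, 0)→(6, 12): d=(0,12) inclusive
  edge (6, 12)→(4, 8): d=(-2,-4) inclusive
    (2,2)@(5, 5): e=[2,12,10] → #
    (3,2)@(7, 5): e=[18,-12,18] → ·
    (2,3)@(5, 7): e=[6,12,6] → #
    (3,3)@(7, 7): e=[22,-12,14] → ·
    (2,4)@(5, 9): e=[10,12,2] → #
    (3,4)@(7, 9): e=[26,-12,10] → ·
    (2,5)@(5, 11): e=[14,12,-2] → ·
  covered (3 px):
    · · · · ·
    · · · · ·
    · · # · ·
    · · # · ·
    · · # · ·
    · · · · ·

Result: [[2,2],[2,3],[2,4]]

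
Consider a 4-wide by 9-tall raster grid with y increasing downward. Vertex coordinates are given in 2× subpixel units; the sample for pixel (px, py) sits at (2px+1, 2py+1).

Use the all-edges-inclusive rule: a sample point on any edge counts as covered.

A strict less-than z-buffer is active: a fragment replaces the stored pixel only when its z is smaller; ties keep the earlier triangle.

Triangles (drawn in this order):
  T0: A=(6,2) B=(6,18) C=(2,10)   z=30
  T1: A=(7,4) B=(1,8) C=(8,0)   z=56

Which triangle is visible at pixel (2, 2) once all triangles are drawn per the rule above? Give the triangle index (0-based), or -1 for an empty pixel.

T0:
  2·area = 64
  edge (6, 2)→(6, 18): d=(0,16) inclusive
  edge (6, 18)→(2, 10): d=(-4,-8) inclusive
  edge (2, 10)→(6, 2): d=(4,-8) inclusive
    (2,2)@(5, 5): e=[16,44,4] → #
    (3,2)@(7, 5): e=[-16,60,20] → ·
    (2,3)@(5, 7): e=[16,36,12] → #
    (3,3)@(7, 7): e=[-16,52,28] → ·
    (1,4)@(3, 9): e=[48,12,4] → #
    (3,4)@(7, 9): e=[-16,44,36] → ·
    (1,5)@(3, 11): e=[48,4,12] → #
    (3,5)@(7, 11): e=[-16,36,44] → ·
    (1,6)@(3, 13): e=[48,-4,20] → ·
    (2,6)@(5, 13): e=[16,12,36] → #
    (3,6)@(7, 13): e=[-16,28,52] → ·
    (2,7)@(5, 15): e=[16,4,44] → #
  covered (8 px):
    · · · ·
    · · · ·
    · · # ·
    · · # ·
    · # # ·
    · # # ·
    · · # ·
    · · # ·
    · · · ·
T1:
  2·area = 20
  edge (7, 4)→(1, 8): d=(-6,4) inclusive
  edge (1, 8)→(8, 0): d=(7,-8) inclusive
  edge (8, 0)→(7, 4): d=(-1,4) inclusive
    (3,1)@(7, 3): e=[6,13,1] → #
    (2,2)@(5, 5): e=[2,11,7] → #
    (3,2)@(7, 5): e=[-6,27,-1] → ·
    (2,3)@(5, 7): e=[-10,25,5] → ·
  covered (2 px):
    · · · ·
    · · · #
    · · # ·
    · · · ·
    · · · ·
    · · · ·
    · · · ·
    · · · ·
    · · · ·

Z-buffer (winner per pixel, '.' = empty):
  . . . .
  . . . 1
  . . 0 .
  . . 0 .
  . 0 0 .
  . 0 0 .
  . . 0 .
  . . 0 .
  . . . .

Result: 0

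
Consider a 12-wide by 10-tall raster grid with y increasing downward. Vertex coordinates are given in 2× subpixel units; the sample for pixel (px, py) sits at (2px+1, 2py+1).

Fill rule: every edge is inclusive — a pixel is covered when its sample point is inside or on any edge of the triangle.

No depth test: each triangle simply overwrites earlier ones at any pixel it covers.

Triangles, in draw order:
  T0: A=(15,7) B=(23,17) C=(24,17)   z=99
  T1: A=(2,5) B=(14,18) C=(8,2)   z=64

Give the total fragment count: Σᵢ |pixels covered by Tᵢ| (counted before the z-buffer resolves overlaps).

T0:
  2·area = 10  (B↔C swapped to make it positive)
  edge (15, 7)→(24, 17): d=(9,10) inclusive
  edge (24, 17)→(23, 17): d=(-1,0) inclusive
  edge (23, 17)→(15, 7): d=(-8,-10) inclusive
    (7,3)@(15, 7): e=[0,10,0] → █  [on edge]
    (8,3)@(17, 7): e=[-20,10,20] → ·
    (7,4)@(15, 9): e=[18,8,-16] → ·
    (0,8)@(1, 17): e=[230,0,-220] → ·  [on edge]
    (1,8)@(3, 17): e=[210,0,-200] → ·  [on edge]
    (2,8)@(5, 17): e=[190,0,-180] → ·  [on edge]
    (3,8)@(7, 17): e=[170,0,-160] → ·  [on edge]
    (4,8)@(9, 17): e=[150,0,-140] → ·  [on edge]
    (5,8)@(11, 17): e=[130,0,-120] → ·  [on edge]
    (6,8)@(13, 17): e=[110,0,-100] → ·  [on edge]
    (7,8)@(15, 17): e=[90,0,-80] → ·  [on edge]
    (8,8)@(17, 17): e=[70,0,-60] → ·  [on edge]
    (9,8)@(19, 17): e=[50,0,-40] → ·  [on edge]
    (10,8)@(21, 17): e=[30,0,-20] → ·  [on edge]
    (11,8)@(23, 17): e=[10,0,0] → █  [on edge]
  covered (2 px):
    · · · · · · · · · · · ·
    · · · · · · · · · · · ·
    · · · · · · · · · · · ·
    · · · · · · · █ · · · ·
    · · · · · · · · · · · ·
    · · · · · · · · · · · ·
    · · · · · · · · · · · ·
    · · · · · · · · · · · ·
    · · · · · · · · · · · █
    · · · · · · · · · · · ·
T1:
  2·area = 114  (B↔C swapped to make it positive)
  edge (2, 5)→(8, 2): d=(6,-3) inclusive
  edge (8, 2)→(14, 18): d=(6,16) inclusive
  edge (14, 18)→(2, 5): d=(-12,-13) inclusive
    (3,1)@(7, 3): e=[3,22,89] → █
    (4,1)@(9, 3): e=[9,-10,115] → ·
    (1,2)@(3, 5): e=[3,98,13] → █
    (2,2)@(5, 5): e=[9,66,39] → █
    (4,2)@(9, 5): e=[21,2,91] → █
    (5,2)@(11, 5): e=[27,-30,117] → ·
    (1,3)@(3, 7): e=[15,110,-11] → ·
    (2,3)@(5, 7): e=[21,78,15] → █
    (5,3)@(11, 7): e=[39,-18,93] → ·
    (2,4)@(5, 9): e=[33,90,-9] → ·
    (3,4)@(7, 9): e=[39,58,17] → █
    (5,4)@(11, 9): e=[51,-6,69] → ·
  covered (13 px):
    · · · · · · · · · · · ·
    · · · █ · · · · · · · ·
    · █ █ █ █ · · · · · · ·
    · · █ █ █ · · · · · · ·
    · · · █ █ · · · · · · ·
    · · · · █ █ · · · · · ·
    · · · · · █ · · · · · ·
    · · · · · · · · · · · ·
    · · · · · · · · · · · ·
    · · · · · · · · · · · ·

Result: 15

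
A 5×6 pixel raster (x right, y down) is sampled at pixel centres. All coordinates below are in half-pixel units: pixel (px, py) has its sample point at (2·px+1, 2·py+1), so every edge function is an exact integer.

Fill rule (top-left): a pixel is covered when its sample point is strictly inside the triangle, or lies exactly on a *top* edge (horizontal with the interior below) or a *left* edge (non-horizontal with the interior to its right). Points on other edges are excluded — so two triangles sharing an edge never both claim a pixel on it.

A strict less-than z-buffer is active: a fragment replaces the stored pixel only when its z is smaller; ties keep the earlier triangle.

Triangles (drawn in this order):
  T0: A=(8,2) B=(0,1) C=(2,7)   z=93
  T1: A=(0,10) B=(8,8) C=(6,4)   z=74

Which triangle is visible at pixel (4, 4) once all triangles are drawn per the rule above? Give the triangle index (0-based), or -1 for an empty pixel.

T0:
  2·area = 46  (B↔C swapped to make it positive)
  edge (8, 2)→(2, 7): d=(-6,5) right/bottom  bias=-1
  edge (2, 7)→(0, 1): d=(-2,-6) top-left  bias=+0
  edge (0, 1)→(8, 2): d=(8,1) right/bottom  bias=-1
    (0,1)@(1, 3): e=[29,2,15] → █
    (1,1)@(3, 3): e=[19,14,13] → █
    (2,1)@(5, 3): e=[9,26,11] → █
    (3,1)@(7, 3): e=[-1,38,9] → ·
    (0,2)@(1, 5): e=[17,-2,31] → ·
    (1,2)@(3, 5): e=[7,10,29] → █
    (2,2)@(5, 5): e=[-3,22,27] → ·
    (1,3)@(3, 7): e=[-5,6,45] → ·
  covered (4 px):
    · · · · ·
    █ █ █ · ·
    · █ · · ·
    · · · · ·
    · · · · ·
    · · · · ·
T1:
  2·area = 36  (B↔C swapped to make it positive)
  edge (0, 10)→(6, 4): d=(6,-6) top-left  bias=+0
  edge (6, 4)→(8, 8): d=(2,4) right/bottom  bias=-1
  edge (8, 8)→(0, 10): d=(-8,2) right/bottom  bias=-1
    (4,0)@(9, 1): e=[0,-18,54] → ·  [on edge]
    (3,1)@(7, 3): e=[0,-6,42] → ·  [on edge]
    (2,2)@(5, 5): e=[0,6,30] → █  [on edge]
    (3,2)@(7, 5): e=[12,-2,26] → ·
    (1,3)@(3, 7): e=[0,18,18] → █  [on edge]
    (3,3)@(7, 7): e=[24,2,10] → █
    (4,3)@(9, 7): e=[36,-6,6] → ·
    (0,4)@(1, 9): e=[0,30,6] → █  [on edge]
    (2,4)@(5, 9): e=[24,14,-2] → ·
    (3,4)@(7, 9): e=[36,6,-6] → ·
    (0,5)@(1, 11): e=[12,34,-10] → ·
    (1,5)@(3, 11): e=[24,26,-14] → ·
  covered (6 px):
    · · · · ·
    · · · · ·
    · · █ · ·
    · █ █ █ ·
    █ █ · · ·
    · · · · ·

Z-buffer (winner per pixel, '.' = empty):
  . . . . .
  0 0 0 . .
  . 0 1 . .
  . 1 1 1 .
  1 1 . . .
  . . . . .

Final: -1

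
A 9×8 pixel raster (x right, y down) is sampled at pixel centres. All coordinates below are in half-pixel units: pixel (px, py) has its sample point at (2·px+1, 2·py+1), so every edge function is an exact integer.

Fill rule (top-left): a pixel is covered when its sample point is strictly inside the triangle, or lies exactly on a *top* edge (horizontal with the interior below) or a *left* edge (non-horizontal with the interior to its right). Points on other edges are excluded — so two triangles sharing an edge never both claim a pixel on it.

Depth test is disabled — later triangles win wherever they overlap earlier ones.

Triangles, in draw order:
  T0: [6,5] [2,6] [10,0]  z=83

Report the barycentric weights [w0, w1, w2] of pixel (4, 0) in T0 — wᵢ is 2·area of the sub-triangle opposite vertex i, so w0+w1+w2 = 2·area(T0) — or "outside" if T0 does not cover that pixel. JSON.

T0:
  2·area = 16
  edge (6, 5)→(2, 6): d=(-4,1) right/bottom  bias=-1
  edge (2, 6)→(10, 0): d=(8,-6) top-left  bias=+0
  edge (10, 0)→(6, 5): d=(-4,5) right/bottom  bias=-1
    (4,0)@(9, 1): e=[13,2,1] → X
    (5,0)@(11, 1): e=[11,14,-9] → .
    (3,1)@(7, 3): e=[7,6,3] → X
    (4,1)@(9, 3): e=[5,18,-7] → .
    (2,2)@(5, 5): e=[1,10,5] → X
    (3,2)@(7, 5): e=[-1,22,-5] → .
    (2,3)@(5, 7): e=[-7,26,-3] → .
  covered (3 px):
    . . . . X . . . .
    . . . X . . . . .
    . . X . . . . . .
    . . . . . . . . .
    . . . . . . . . .
    . . . . . . . . .
    . . . . . . . . .
    . . . . . . . . .

Result: [2,1,13]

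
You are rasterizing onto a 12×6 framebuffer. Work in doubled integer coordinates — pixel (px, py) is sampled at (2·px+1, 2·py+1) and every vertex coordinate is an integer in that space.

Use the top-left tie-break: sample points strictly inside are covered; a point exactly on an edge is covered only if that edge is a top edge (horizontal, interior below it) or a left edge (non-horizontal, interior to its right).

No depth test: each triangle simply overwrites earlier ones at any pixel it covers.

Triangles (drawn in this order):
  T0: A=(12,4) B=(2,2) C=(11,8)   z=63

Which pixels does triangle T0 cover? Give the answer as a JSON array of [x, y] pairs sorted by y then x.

T0:
  2·area = 42  (B↔C swapped to make it positive)
  edge (12, 4)→(11, 8): d=(-1,4) right/bottom  bias=-1
  edge (11, 8)→(2, 2): d=(-9,-6) top-left  bias=+0
  edge (2, 2)→(12, 4): d=(10,2) right/bottom  bias=-1
    (2,1)@(5, 3): e=[29,9,4] → █
    (3,1)@(7, 3): e=[21,21,0] → ·  [on edge]
    (2,2)@(5, 5): e=[27,-9,24] → ·
    (3,2)@(7, 5): e=[19,3,20] → █
    (4,2)@(9, 5): e=[11,15,16] → █
    (5,2)@(11, 5): e=[3,27,12] → █
    (6,2)@(13, 5): e=[-5,39,8] → ·
    (8,2)@(17, 5): e=[-21,63,0] → ·  [on edge]
    (3,3)@(7, 7): e=[17,-15,40] → ·
    (4,3)@(9, 7): e=[9,-3,36] → ·
    (5,3)@(11, 7): e=[1,9,32] → █
    (6,3)@(13, 7): e=[-7,21,28] → ·
  covered (5 px):
    · · · · · · · · · · · ·
    · · █ · · · · · · · · ·
    · · · █ █ █ · · · · · ·
    · · · · · █ · · · · · ·
    · · · · · · · · · · · ·
    · · · · · · · · · · · ·

Result: [[2,1],[3,2],[4,2],[5,2],[5,3]]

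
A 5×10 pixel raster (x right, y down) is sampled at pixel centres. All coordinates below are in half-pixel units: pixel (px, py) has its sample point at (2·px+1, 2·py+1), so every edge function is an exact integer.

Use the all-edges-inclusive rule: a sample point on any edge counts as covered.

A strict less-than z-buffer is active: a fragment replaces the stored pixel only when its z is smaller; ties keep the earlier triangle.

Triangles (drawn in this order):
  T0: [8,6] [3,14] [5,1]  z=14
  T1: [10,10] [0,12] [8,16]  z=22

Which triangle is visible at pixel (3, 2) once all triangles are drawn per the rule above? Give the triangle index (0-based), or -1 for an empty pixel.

T0:
  2·area = 49
  edge (8, 6)→(3, 14): d=(-5,8) inclusive
  edge (3, 14)→(5, 1): d=(2,-13) inclusive
  edge (5, 1)→(8, 6): d=(3,5) inclusive
    (2,0)@(5, 1): e=[49,0,0] → #  [on edge]
    (3,0)@(7, 1): e=[33,26,-10] → ·
    (2,1)@(5, 3): e=[39,4,6] → #
    (3,1)@(7, 3): e=[23,30,-4] → ·
    (2,2)@(5, 5): e=[29,8,12] → #
    (3,2)@(7, 5): e=[13,34,2] → #
    (4,2)@(9, 5): e=[-3,60,-8] → ·
    (2,3)@(5, 7): e=[19,12,18] → #
    (4,3)@(9, 7): e=[-13,64,-2] → ·
    (2,4)@(5, 9): e=[9,16,24] → #
    (3,4)@(7, 9): e=[-7,42,14] → ·
    (2,5)@(5, 11): e=[-1,20,30] → ·
  covered (7 px):
    · · # · ·
    · · # · ·
    · · # # ·
    · · # # ·
    · · # · ·
    · · · · ·
    · · · · ·
    · · · · ·
    · · · · ·
    · · · · ·
T1:
  2·area = 56  (B↔C swapped to make it positive)
  edge (10, 10)→(8, 16): d=(-2,6) inclusive
  edge (8, 16)→(0, 12): d=(-8,-4) inclusive
  edge (0, 12)→(10, 10): d=(10,-2) inclusive
    (2,5)@(5, 11): e=[28,28,0] → #  [on edge]
    (3,5)@(7, 11): e=[16,36,4] → #
    (4,5)@(9, 11): e=[4,44,8] → #
    (1,6)@(3, 13): e=[36,4,16] → #
    (4,6)@(9, 13): e=[0,28,28] → #  [on edge]
    (1,7)@(3, 15): e=[32,-12,36] → ·
    (2,7)@(5, 15): e=[20,-4,40] → ·
    (3,7)@(7, 15): e=[8,4,44] → #
    (4,7)@(9, 15): e=[-4,12,48] → ·
    (3,8)@(7, 17): e=[4,-12,64] → ·
    (3,9)@(7, 19): e=[0,-28,84] → ·  [on edge]
  covered (8 px):
    · · · · ·
    · · · · ·
    · · · · ·
    · · · · ·
    · · · · ·
    · · # # #
    · # # # #
    · · · # ·
    · · · · ·
    · · · · ·

Z-buffer (winner per pixel, '.' = empty):
  . . 0 . .
  . . 0 . .
  . . 0 0 .
  . . 0 0 .
  . . 0 . .
  . . 1 1 1
  . 1 1 1 1
  . . . 1 .
  . . . . .
  . . . . .

Final: 0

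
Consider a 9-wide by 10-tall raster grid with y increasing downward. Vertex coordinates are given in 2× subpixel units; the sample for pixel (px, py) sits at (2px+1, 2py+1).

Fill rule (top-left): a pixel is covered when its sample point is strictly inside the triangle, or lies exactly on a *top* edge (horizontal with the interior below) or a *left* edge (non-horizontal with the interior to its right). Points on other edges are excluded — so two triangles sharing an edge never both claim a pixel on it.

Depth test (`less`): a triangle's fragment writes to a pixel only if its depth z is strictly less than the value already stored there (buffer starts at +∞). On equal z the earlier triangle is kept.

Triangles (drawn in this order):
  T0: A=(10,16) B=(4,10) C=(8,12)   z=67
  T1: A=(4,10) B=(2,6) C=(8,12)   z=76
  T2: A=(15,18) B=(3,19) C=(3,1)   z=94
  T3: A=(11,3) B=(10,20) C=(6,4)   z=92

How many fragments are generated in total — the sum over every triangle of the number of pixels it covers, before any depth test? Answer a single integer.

T0:
  2·area = 12
  edge (10, 16)→(4, 10): d=(-6,-6) top-left  bias=+0
  edge (4, 10)→(8, 12): d=(4,2) right/bottom  bias=-1
  edge (8, 12)→(10, 16): d=(2,4) right/bottom  bias=-1
    (0,3)@(1, 7): e=[0,-6,18] → ·  [on edge]
    (1,4)@(3, 9): e=[0,-2,14] → ·  [on edge]
    (2,5)@(5, 11): e=[0,2,10] → █  [on edge]
    (3,5)@(7, 11): e=[12,-2,2] → ·
    (2,6)@(5, 13): e=[-12,10,14] → ·
    (3,6)@(7, 13): e=[0,6,6] → █  [on edge]
    (4,6)@(9, 13): e=[12,2,-2] → ·
    (3,7)@(7, 15): e=[-12,14,10] → ·
    (4,7)@(9, 15): e=[0,10,2] → █  [on edge]
    (5,7)@(11, 15): e=[12,6,-6] → ·
    (4,8)@(9, 17): e=[-12,18,6] → ·
    (5,8)@(11, 17): e=[0,14,-2] → ·  [on edge]
    (6,9)@(13, 19): e=[0,18,-6] → ·  [on edge]
  covered (3 px):
    · · · · · · · · ·
    · · · · · · · · ·
    · · · · · · · · ·
    · · · · · · · · ·
    · · · · · · · · ·
    · · █ · · · · · ·
    · · · █ · · · · ·
    · · · · █ · · · ·
    · · · · · · · · ·
    · · · · · · · · ·
T1:
  2·area = 12
  edge (4, 10)→(2, 6): d=(-2,-4) top-left  bias=+0
  edge (2, 6)→(8, 12): d=(6,6) right/bottom  bias=-1
  edge (8, 12)→(4, 10): d=(-4,-2) top-left  bias=+0
    (0,2)@(1, 5): e=[-2,0,14] → ·  [on edge]
    (1,3)@(3, 7): e=[2,0,10] → ·  [on edge]
    (2,4)@(5, 9): e=[6,0,6] → ·  [on edge]
    (3,5)@(7, 11): e=[10,0,2] → ·  [on edge]
    (4,6)@(9, 13): e=[14,0,-2] → ·  [on edge]
    (5,7)@(11, 15): e=[18,0,-6] → ·  [on edge]
    (6,8)@(13, 17): e=[22,0,-10] → ·  [on edge]
    (7,9)@(15, 19): e=[26,0,-14] → ·  [on edge]
  covered (0 px):
    · · · · · · · · ·
    · · · · · · · · ·
    · · · · · · · · ·
    · · · · · · · · ·
    · · · · · · · · ·
    · · · · · · · · ·
    · · · · · · · · ·
    · · · · · · · · ·
    · · · · · · · · ·
    · · · · · · · · ·
T2:
  2·area = 216
  edge (15, 18)→(3, 19): d=(-12,1) right/bottom  bias=-1
  edge (3, 19)→(3, 1): d=(0,-18) top-left  bias=+0
  edge (3, 1)→(15, 18): d=(12,17) right/bottom  bias=-1
    (1,0)@(3, 1): e=[216,0,0] → ·  [on edge]
    (1,1)@(3, 3): e=[192,0,24] → █  [on edge]
    (2,1)@(5, 3): e=[190,36,-10] → ·
    (1,2)@(3, 5): e=[168,0,48] → █  [on edge]
    (2,2)@(5, 5): e=[166,36,14] → █
    (3,2)@(7, 5): e=[164,72,-20] → ·
    (1,3)@(3, 7): e=[144,0,72] → █  [on edge]
    (3,3)@(7, 7): e=[140,72,4] → █
    (4,3)@(9, 7): e=[138,108,-30] → ·
    (1,4)@(3, 9): e=[120,0,96] → █  [on edge]
    (4,4)@(9, 9): e=[114,108,-6] → ·
    (1,5)@(3, 11): e=[96,0,120] → █  [on edge]
    (1,6)@(3, 13): e=[72,0,144] → █  [on edge]
    (1,7)@(3, 15): e=[48,0,168] → █  [on edge]
    (1,8)@(3, 17): e=[24,0,192] → █  [on edge]
    (1,9)@(3, 19): e=[0,0,216] → ·  [on edge]
  covered (29 px):
    · · · · · · · · ·
    · █ · · · · · · ·
    · █ █ · · · · · ·
    · █ █ █ · · · · ·
    · █ █ █ · · · · ·
    · █ █ █ █ · · · ·
    · █ █ █ █ █ · · ·
    · █ █ █ █ █ · · ·
    · █ █ █ █ █ █ · ·
    · · · · · · · · ·
T3:
  2·area = 84
  edge (11, 3)→(10, 20): d=(-1,17) right/bottom  bias=-1
  edge (10, 20)→(6, 4): d=(-4,-16) top-left  bias=+0
  edge (6, 4)→(11, 3): d=(5,-1) top-left  bias=+0
    (5,1)@(11, 3): e=[0,84,0] → ·  [on edge]
    (0,2)@(1, 5): e=[168,-84,0] → ·  [on edge]
    (3,2)@(7, 5): e=[66,12,6] → █
    (4,2)@(9, 5): e=[32,44,8] → █
    (5,2)@(11, 5): e=[-2,76,10] → ·
    (3,3)@(7, 7): e=[64,4,16] → █
    (5,3)@(11, 7): e=[-4,68,20] → ·
    (3,4)@(7, 9): e=[62,-4,26] → ·
    (4,4)@(9, 9): e=[28,28,28] → █
    (5,4)@(11, 9): e=[-6,60,30] → ·
    (4,5)@(9, 11): e=[26,20,38] → █
    (5,5)@(11, 11): e=[-8,52,40] → ·
  covered (8 px):
    · · · · · · · · ·
    · · · · · · · · ·
    · · · █ █ · · · ·
    · · · █ █ · · · ·
    · · · · █ · · · ·
    · · · · █ · · · ·
    · · · · █ · · · ·
    · · · · █ · · · ·
    · · · · · · · · ·
    · · · · · · · · ·

Answer: 40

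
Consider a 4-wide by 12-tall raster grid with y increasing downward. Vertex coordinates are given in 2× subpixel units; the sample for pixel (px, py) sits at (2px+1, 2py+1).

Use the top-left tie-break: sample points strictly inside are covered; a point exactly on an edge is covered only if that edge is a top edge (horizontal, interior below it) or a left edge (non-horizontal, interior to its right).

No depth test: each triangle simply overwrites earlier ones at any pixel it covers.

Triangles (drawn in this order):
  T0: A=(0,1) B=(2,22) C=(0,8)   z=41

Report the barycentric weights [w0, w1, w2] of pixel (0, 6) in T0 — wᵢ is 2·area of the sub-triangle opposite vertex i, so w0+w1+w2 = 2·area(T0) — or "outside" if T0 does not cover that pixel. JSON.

T0:
  2·area = 14
  edge (0, 1)→(2, 22): d=(2,21) right/bottom  bias=-1
  edge (2, 22)→(0, 8): d=(-2,-14) top-left  bias=+0
  edge (0, 8)→(0, 1): d=(0,-7) top-left  bias=+0
    (0,6)@(1, 13): e=[3,4,7] → X
    (1,6)@(3, 13): e=[-39,32,21] → .
    (0,7)@(1, 15): e=[7,0,7] → X  [on edge]
    (1,7)@(3, 15): e=[-35,28,21] → .
    (0,8)@(1, 17): e=[11,-4,7] → .
  covered (2 px):
    . . . .
    . . . .
    . . . .
    . . . .
    . . . .
    . . . .
    X . . .
    X . . .
    . . . .
    . . . .
    . . . .
    . . . .

Result: [4,7,3]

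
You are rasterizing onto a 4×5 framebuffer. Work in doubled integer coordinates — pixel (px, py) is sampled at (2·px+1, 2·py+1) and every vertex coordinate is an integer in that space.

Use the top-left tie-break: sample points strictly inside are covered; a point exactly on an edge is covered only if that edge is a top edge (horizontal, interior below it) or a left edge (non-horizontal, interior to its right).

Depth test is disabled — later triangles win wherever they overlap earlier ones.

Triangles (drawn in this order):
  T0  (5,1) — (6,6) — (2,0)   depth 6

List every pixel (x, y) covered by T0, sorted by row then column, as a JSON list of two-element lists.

T0:
  2·area = 14
  edge (5, 1)→(6, 6): d=(1,5) right/bottom  bias=-1
  edge (6, 6)→(2, 0): d=(-4,-6) top-left  bias=+0
  edge (2, 0)→(5, 1): d=(3,1) right/bottom  bias=-1
    (1,0)@(3, 1): e=[10,2,2] → X
    (2,0)@(5, 1): e=[0,14,0] → .  [on edge]
    (1,1)@(3, 3): e=[12,-6,8] → .
    (2,1)@(5, 3): e=[2,6,6] → X
    (3,1)@(7, 3): e=[-8,18,4] → .
    (2,2)@(5, 5): e=[4,-2,12] → .
  covered (2 px):
    . X . .
    . . X .
    . . . .
    . . . .
    . . . .

Final: [[1,0],[2,1]]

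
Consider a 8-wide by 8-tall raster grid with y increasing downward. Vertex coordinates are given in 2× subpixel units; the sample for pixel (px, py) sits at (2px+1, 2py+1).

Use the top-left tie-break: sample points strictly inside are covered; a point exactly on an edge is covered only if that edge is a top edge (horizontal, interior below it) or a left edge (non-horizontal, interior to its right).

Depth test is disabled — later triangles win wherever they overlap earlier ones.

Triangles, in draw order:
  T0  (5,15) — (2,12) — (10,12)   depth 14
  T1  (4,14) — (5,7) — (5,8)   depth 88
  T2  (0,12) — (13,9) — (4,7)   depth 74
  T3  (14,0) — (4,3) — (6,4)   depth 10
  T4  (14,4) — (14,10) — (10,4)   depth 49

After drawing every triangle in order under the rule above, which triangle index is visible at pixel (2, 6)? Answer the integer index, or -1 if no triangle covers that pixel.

T0:
  2·area = 24
  edge (5, 15)→(2, 12): d=(-3,-3) top-left  bias=+0
  edge (2, 12)→(10, 12): d=(8,0) top-left  bias=+0
  edge (10, 12)→(5, 15): d=(-5,3) right/bottom  bias=-1
    (7,4)@(15, 9): e=[48,-24,0] → ·  [on edge]
    (0,5)@(1, 11): e=[0,-8,32] → ·  [on edge]
    (1,6)@(3, 13): e=[0,8,16] → █  [on edge]
    (2,6)@(5, 13): e=[6,8,10] → █
    (3,6)@(7, 13): e=[12,8,4] → █
    (4,6)@(9, 13): e=[18,8,-2] → ·
    (1,7)@(3, 15): e=[-6,24,6] → ·
    (2,7)@(5, 15): e=[0,24,0] → ·  [on edge]
    (3,7)@(7, 15): e=[6,24,-6] → ·
  covered (3 px):
    · · · · · · · ·
    · · · · · · · ·
    · · · · · · · ·
    · · · · · · · ·
    · · · · · · · ·
    · · · · · · · ·
    · █ █ █ · · · ·
    · · · · · · · ·
T1:
  2·area = 1
  edge (4, 14)→(5, 7): d=(1,-7) top-left  bias=+0
  edge (5, 7)→(5, 8): d=(0,1) right/bottom  bias=-1
  edge (5, 8)→(4, 14): d=(-1,6) right/bottom  bias=-1
    (2,0)@(5, 1): e=[-6,0,7] → ·  [on edge]
    (2,1)@(5, 3): e=[-4,0,5] → ·  [on edge]
    (2,2)@(5, 5): e=[-2,0,3] → ·  [on edge]
    (2,3)@(5, 7): e=[0,0,1] → ·  [on edge]
    (2,4)@(5, 9): e=[2,0,-1] → ·  [on edge]
    (2,5)@(5, 11): e=[4,0,-3] → ·  [on edge]
    (2,6)@(5, 13): e=[6,0,-5] → ·  [on edge]
    (2,7)@(5, 15): e=[8,0,-7] → ·  [on edge]
  covered (0 px):
    · · · · · · · ·
    · · · · · · · ·
    · · · · · · · ·
    · · · · · · · ·
    · · · · · · · ·
    · · · · · · · ·
    · · · · · · · ·
    · · · · · · · ·
T2:
  2·area = 53  (B↔C swapped to make it positive)
  edge (0, 12)→(4, 7): d=(4,-5) top-left  bias=+0
  edge (4, 7)→(13, 9): d=(9,2) right/bottom  bias=-1
  edge (13, 9)→(0, 12): d=(-13,3) right/bottom  bias=-1
    (1,4)@(3, 9): e=[3,20,30] → █
    (2,4)@(5, 9): e=[13,16,24] → █
    (3,4)@(7, 9): e=[23,12,18] → █
    (4,4)@(9, 9): e=[33,8,12] → █
    (5,4)@(11, 9): e=[43,4,6] → █
    (6,4)@(13, 9): e=[53,0,0] → ·  [on edge]
    (0,5)@(1, 11): e=[1,42,10] → █
    (2,5)@(5, 11): e=[21,34,-2] → ·
    (3,5)@(7, 11): e=[31,30,-8] → ·
    (4,5)@(9, 11): e=[41,26,-14] → ·
    (5,5)@(11, 11): e=[51,22,-20] → ·
    (0,6)@(1, 13): e=[9,60,-16] → ·
  covered (7 px):
    · · · · · · · ·
    · · · · · · · ·
    · · · · · · · ·
    · · · · · · · ·
    · █ █ █ █ █ · ·
    █ █ · · · · · ·
    · · · · · · · ·
    · · · · · · · ·
T3:
  2·area = 16  (B↔C swapped to make it positive)
  edge (14, 0)→(6, 4): d=(-8,4) right/bottom  bias=-1
  edge (6, 4)→(4, 3): d=(-2,-1) top-left  bias=+0
  edge (4, 3)→(14, 0): d=(10,-3) top-left  bias=+0
    (5,0)@(11, 1): e=[4,11,1] → █
    (6,0)@(13, 1): e=[-4,13,7] → ·
    (2,1)@(5, 3): e=[12,1,3] → █
    (3,1)@(7, 3): e=[4,3,9] → █
    (4,1)@(9, 3): e=[-4,5,15] → ·
    (5,1)@(11, 3): e=[-12,7,21] → ·
    (2,2)@(5, 5): e=[-4,-3,23] → ·
    (3,2)@(7, 5): e=[-12,-1,29] → ·
  covered (3 px):
    · · · · · █ · ·
    · · █ █ · · · ·
    · · · · · · · ·
    · · · · · · · ·
    · · · · · · · ·
    · · · · · · · ·
    · · · · · · · ·
    · · · · · · · ·
T4:
  2·area = 24
  edge (14, 4)→(14, 10): d=(0,6) right/bottom  bias=-1
  edge (14, 10)→(10, 4): d=(-4,-6) top-left  bias=+0
  edge (10, 4)→(14, 4): d=(4,0) top-left  bias=+0
    (5,2)@(11, 5): e=[18,2,4] → █
    (6,2)@(13, 5): e=[6,14,4] → █
    (7,2)@(15, 5): e=[-6,26,4] → ·
    (5,3)@(11, 7): e=[18,-6,12] → ·
    (6,3)@(13, 7): e=[6,6,12] → █
    (7,3)@(15, 7): e=[-6,18,12] → ·
    (6,4)@(13, 9): e=[6,-2,20] → ·
  covered (3 px):
    · · · · · · · ·
    · · · · · · · ·
    · · · · · █ █ ·
    · · · · · · █ ·
    · · · · · · · ·
    · · · · · · · ·
    · · · · · · · ·
    · · · · · · · ·

Z-buffer (winner per pixel, '.' = empty):
  . . . . . 3 . .
  . . 3 3 . . . .
  . . . . . 4 4 .
  . . . . . . 4 .
  . 2 2 2 2 2 . .
  2 2 . . . . . .
  . 0 0 0 . . . .
  . . . . . . . .

Answer: 0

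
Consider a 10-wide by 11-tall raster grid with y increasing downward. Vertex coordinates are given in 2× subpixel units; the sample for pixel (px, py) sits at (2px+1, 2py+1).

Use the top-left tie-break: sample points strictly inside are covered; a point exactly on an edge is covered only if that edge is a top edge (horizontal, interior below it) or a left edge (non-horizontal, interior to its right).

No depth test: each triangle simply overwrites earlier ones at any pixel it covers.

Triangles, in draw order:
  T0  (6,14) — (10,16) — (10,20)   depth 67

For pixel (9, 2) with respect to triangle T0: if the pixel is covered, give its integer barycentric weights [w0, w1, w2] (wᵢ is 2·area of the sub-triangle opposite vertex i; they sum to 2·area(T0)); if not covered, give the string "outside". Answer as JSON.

T0:
  2·area = 16
  edge (6, 14)→(10, 16): d=(4,2) right/bottom  bias=-1
  edge (10, 16)→(10, 20): d=(0,4) right/bottom  bias=-1
  edge (10, 20)→(6, 14): d=(-4,-6) top-left  bias=+0
    (3,7)@(7, 15): e=[2,12,2] → █
    (4,7)@(9, 15): e=[-2,4,14] → ·
    (3,8)@(7, 17): e=[10,12,-6] → ·
    (4,8)@(9, 17): e=[6,4,6] → █
    (5,8)@(11, 17): e=[2,-4,18] → ·
    (4,9)@(9, 19): e=[14,4,-2] → ·
  covered (2 px):
    · · · · · · · · · ·
    · · · · · · · · · ·
    · · · · · · · · · ·
    · · · · · · · · · ·
    · · · · · · · · · ·
    · · · · · · · · · ·
    · · · · · · · · · ·
    · · · █ · · · · · ·
    · · · · █ · · · · ·
    · · · · · · · · · ·
    · · · · · · · · · ·

Result: "outside"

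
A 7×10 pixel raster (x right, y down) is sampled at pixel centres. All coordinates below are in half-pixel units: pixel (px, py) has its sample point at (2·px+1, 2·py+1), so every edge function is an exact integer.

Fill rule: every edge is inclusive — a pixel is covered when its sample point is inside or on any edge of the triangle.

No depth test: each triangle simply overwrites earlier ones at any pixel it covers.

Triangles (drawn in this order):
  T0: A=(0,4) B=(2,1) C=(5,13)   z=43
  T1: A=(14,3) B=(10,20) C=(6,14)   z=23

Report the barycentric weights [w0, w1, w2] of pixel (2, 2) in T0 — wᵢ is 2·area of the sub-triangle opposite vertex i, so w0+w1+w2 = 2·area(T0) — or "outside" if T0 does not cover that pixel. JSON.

T0:
  2·area = 33
  edge (0, 4)→(2, 1): d=(2,-3) inclusive
  edge (2, 1)→(5, 13): d=(3,12) inclusive
  edge (5, 13)→(0, 4): d=(-5,-9) inclusive
    (0,1)@(1, 3): e=[1,18,14] → █
    (1,1)@(3, 3): e=[7,-6,32] → ·
    (0,2)@(1, 5): e=[5,24,4] → █
    (1,2)@(3, 5): e=[11,0,22] → █  [on edge]
    (2,2)@(5, 5): e=[17,-24,40] → ·
    (0,3)@(1, 7): e=[9,30,-6] → ·
    (1,3)@(3, 7): e=[15,6,12] → █
    (2,3)@(5, 7): e=[21,-18,30] → ·
    (1,4)@(3, 9): e=[19,12,2] → █
    (2,4)@(5, 9): e=[25,-12,20] → ·
    (1,5)@(3, 11): e=[23,18,-8] → ·
    (2,6)@(5, 13): e=[33,0,0] → █  [on edge]
  covered (6 px):
    · · · · · · ·
    █ · · · · · ·
    █ █ · · · · ·
    · █ · · · · ·
    · █ · · · · ·
    · · · · · · ·
    · · █ · · · ·
    · · · · · · ·
    · · · · · · ·
    · · · · · · ·
T1:
  2·area = 92
  edge (14, 3)→(10, 20): d=(-4,17) inclusive
  edge (10, 20)→(6, 14): d=(-4,-6) inclusive
  edge (6, 14)→(14, 3): d=(8,-11) inclusive
    (6,2)@(13, 5): e=[9,78,5] → █
    (6,3)@(13, 7): e=[1,70,21] → █
    (5,4)@(11, 9): e=[27,50,15] → █
    (6,4)@(13, 9): e=[-7,62,37] → ·
    (4,5)@(9, 11): e=[53,30,9] → █
    (6,5)@(13, 11): e=[-15,54,53] → ·
    (3,6)@(7, 13): e=[79,10,3] → █
    (6,6)@(13, 13): e=[-23,46,69] → ·
    (3,7)@(7, 15): e=[71,2,19] → █
    (6,7)@(13, 15): e=[-31,38,85] → ·
    (3,8)@(7, 17): e=[63,-6,35] → ·
    (4,8)@(9, 17): e=[29,6,57] → █
  covered (12 px):
    · · · · · · ·
    · · · · · · ·
    · · · · · · █
    · · · · · · █
    · · · · · █ ·
    · · · · █ █ ·
    · · · █ █ █ ·
    · · · █ █ █ ·
    · · · · █ · ·
    · · · · · · ·

Answer: "outside"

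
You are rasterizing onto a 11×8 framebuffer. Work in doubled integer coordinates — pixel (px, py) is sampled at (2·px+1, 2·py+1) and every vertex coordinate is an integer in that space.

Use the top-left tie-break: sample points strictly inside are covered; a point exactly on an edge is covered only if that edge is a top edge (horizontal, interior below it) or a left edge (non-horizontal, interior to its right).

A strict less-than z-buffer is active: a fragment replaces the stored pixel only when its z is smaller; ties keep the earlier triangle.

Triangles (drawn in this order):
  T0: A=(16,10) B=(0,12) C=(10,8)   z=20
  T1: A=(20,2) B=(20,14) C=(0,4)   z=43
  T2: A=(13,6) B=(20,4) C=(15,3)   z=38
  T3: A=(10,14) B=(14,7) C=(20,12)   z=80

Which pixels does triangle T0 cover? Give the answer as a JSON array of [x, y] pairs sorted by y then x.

T0:
  2·area = 44
  edge (16, 10)→(0, 12): d=(-16,2) right/bottom  bias=-1
  edge (0, 12)→(10, 8): d=(10,-4) top-left  bias=+0
  edge (10, 8)→(16, 10): d=(6,2) right/bottom  bias=-1
    (0,2)@(1, 5): e=[110,-66,0] → ·  [on edge]
    (3,3)@(7, 7): e=[66,-22,0] → ·  [on edge]
    (4,4)@(9, 9): e=[30,6,8] → █
    (5,4)@(11, 9): e=[26,14,4] → █
    (6,4)@(13, 9): e=[22,22,0] → ·  [on edge]
    (1,5)@(3, 11): e=[10,2,32] → █
    (2,5)@(5, 11): e=[6,10,28] → █
    (3,5)@(7, 11): e=[2,18,24] → █
    (4,5)@(9, 11): e=[-2,26,20] → ·
    (5,5)@(11, 11): e=[-6,34,16] → ·
    (9,5)@(19, 11): e=[-22,66,0] → ·  [on edge]
    (1,6)@(3, 13): e=[-22,22,44] → ·
  covered (5 px):
    · · · · · · · · · · ·
    · · · · · · · · · · ·
    · · · · · · · · · · ·
    · · · · · · · · · · ·
    · · · · █ █ · · · · ·
    · █ █ █ · · · · · · ·
    · · · · · · · · · · ·
    · · · · · · · · · · ·
T1:
  2·area = 240
  edge (20, 2)→(20, 14): d=(0,12) right/bottom  bias=-1
  edge (20, 14)→(0, 4): d=(-20,-10) top-left  bias=+0
  edge (0, 4)→(20, 2): d=(20,-2) top-left  bias=+0
    (5,1)@(11, 3): e=[108,130,2] → █
    (6,1)@(13, 3): e=[84,150,6] → █
    (7,1)@(15, 3): e=[60,170,10] → █
    (8,1)@(17, 3): e=[36,190,14] → █
    (9,1)@(19, 3): e=[12,210,18] → █
    (10,1)@(21, 3): e=[-12,230,22] → ·
    (1,2)@(3, 5): e=[204,10,26] → █
    (2,2)@(5, 5): e=[180,30,30] → █
    (3,2)@(7, 5): e=[156,50,34] → █
    (4,2)@(9, 5): e=[132,70,38] → █
    (10,2)@(21, 5): e=[-12,190,62] → ·
    (1,3)@(3, 7): e=[204,-30,66] → ·
  covered (30 px):
    · · · · · · · · · · ·
    · · · · · █ █ █ █ █ ·
    · █ █ █ █ █ █ █ █ █ ·
    · · · █ █ █ █ █ █ █ ·
    · · · · · █ █ █ █ █ ·
    · · · · · · · █ █ █ ·
    · · · · · · · · · █ ·
    · · · · · · · · · · ·
T2:
  2·area = 17  (B↔C swapped to make it positive)
  edge (13, 6)→(15, 3): d=(2,-3) top-left  bias=+0
  edge (15, 3)→(20, 4): d=(5,1) right/bottom  bias=-1
  edge (20, 4)→(13, 6): d=(-7,2) right/bottom  bias=-1
    (2,0)@(5, 1): e=[-34,0,51] → ·  [on edge]
    (7,1)@(15, 3): e=[0,0,17] → ·  [on edge]
    (7,2)@(15, 5): e=[4,10,3] → █
    (8,2)@(17, 5): e=[10,8,-1] → ·
    (7,3)@(15, 7): e=[8,20,-11] → ·
    (5,4)@(11, 9): e=[0,34,-17] → ·  [on edge]
    (3,7)@(7, 15): e=[0,68,-51] → ·  [on edge]
  covered (1 px):
    · · · · · · · · · · ·
    · · · · · · · · · · ·
    · · · · · · · █ · · ·
    · · · · · · · · · · ·
    · · · · · · · · · · ·
    · · · · · · · · · · ·
    · · · · · · · · · · ·
    · · · · · · · · · · ·
T3:
  2·area = 62
  edge (10, 14)→(14, 7): d=(4,-7) top-left  bias=+0
  edge (14, 7)→(20, 12): d=(6,5) right/bottom  bias=-1
  edge (20, 12)→(10, 14): d=(-10,2) right/bottom  bias=-1
    (6,4)@(13, 9): e=[1,17,44] → █
    (7,4)@(15, 9): e=[15,7,40] → █
    (8,4)@(17, 9): e=[29,-3,36] → ·
    (6,5)@(13, 11): e=[9,29,24] → █
    (8,5)@(17, 11): e=[37,9,16] → █
    (9,5)@(19, 11): e=[51,-1,12] → ·
    (5,6)@(11, 13): e=[3,51,8] → █
    (7,6)@(15, 13): e=[31,31,0] → ·  [on edge]
    (8,6)@(17, 13): e=[45,21,-4] → ·
    (2,7)@(5, 15): e=[-31,93,0] → ·  [on edge]
    (5,7)@(11, 15): e=[11,63,-12] → ·
    (6,7)@(13, 15): e=[25,53,-16] → ·
  covered (7 px):
    · · · · · · · · · · ·
    · · · · · · · · · · ·
    · · · · · · · · · · ·
    · · · · · · · · · · ·
    · · · · · · █ █ · · ·
    · · · · · · █ █ █ · ·
    · · · · · █ █ · · · ·
    · · · · · · · · · · ·

Final: [[4,4],[5,4],[1,5],[2,5],[3,5]]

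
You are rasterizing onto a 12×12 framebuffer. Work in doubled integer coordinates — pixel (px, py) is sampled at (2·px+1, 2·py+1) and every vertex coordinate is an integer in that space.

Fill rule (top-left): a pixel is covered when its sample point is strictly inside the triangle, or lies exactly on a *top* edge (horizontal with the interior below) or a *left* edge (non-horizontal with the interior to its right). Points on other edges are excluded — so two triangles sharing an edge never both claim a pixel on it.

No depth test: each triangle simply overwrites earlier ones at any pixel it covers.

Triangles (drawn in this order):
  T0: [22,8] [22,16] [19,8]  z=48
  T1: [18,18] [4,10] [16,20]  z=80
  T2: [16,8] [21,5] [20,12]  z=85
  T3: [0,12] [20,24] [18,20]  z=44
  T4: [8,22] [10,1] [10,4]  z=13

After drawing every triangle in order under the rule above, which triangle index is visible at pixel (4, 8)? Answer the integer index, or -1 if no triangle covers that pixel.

T0:
  2·area = 24
  edge (22, 8)→(22, 16): d=(0,8) right/bottom  bias=-1
  edge (22, 16)→(19, 8): d=(-3,-8) top-left  bias=+0
  edge (19, 8)→(22, 8): d=(3,0) top-left  bias=+0
    (10,4)@(21, 9): e=[8,13,3] → █
    (11,4)@(23, 9): e=[-8,29,3] → ·
    (10,5)@(21, 11): e=[8,7,9] → █
    (11,5)@(23, 11): e=[-8,23,9] → ·
    (10,6)@(21, 13): e=[8,1,15] → █
    (11,6)@(23, 13): e=[-8,17,15] → ·
    (10,7)@(21, 15): e=[8,-5,21] → ·
  covered (3 px):
    · · · · · · · · · · · ·
    · · · · · · · · · · · ·
    · · · · · · · · · · · ·
    · · · · · · · · · · · ·
    · · · · · · · · · · █ ·
    · · · · · · · · · · █ ·
    · · · · · · · · · · █ ·
    · · · · · · · · · · · ·
    · · · · · · · · · · · ·
    · · · · · · · · · · · ·
    · · · · · · · · · · · ·
    · · · · · · · · · · · ·
T1:
  2·area = 44  (B↔C swapped to make it positive)
  edge (18, 18)→(16, 20): d=(-2,2) right/bottom  bias=-1
  edge (16, 20)→(4, 10): d=(-12,-10) top-left  bias=+0
  edge (4, 10)→(18, 18): d=(14,8) right/bottom  bias=-1
    (4,6)@(9, 13): e=[28,14,2] → █
    (5,6)@(11, 13): e=[24,34,-14] → ·
    (11,6)@(23, 13): e=[0,154,-110] → ·  [on edge]
    (4,7)@(9, 15): e=[24,-10,30] → ·
    (5,7)@(11, 15): e=[20,10,14] → █
    (6,7)@(13, 15): e=[16,30,-2] → ·
    (10,7)@(21, 15): e=[0,110,-66] → ·  [on edge]
    (5,8)@(11, 17): e=[16,-14,42] → ·
    (6,8)@(13, 17): e=[12,6,26] → █
    (7,8)@(15, 17): e=[8,26,10] → █
    (8,8)@(17, 17): e=[4,46,-6] → ·
    (9,8)@(19, 17): e=[0,66,-22] → ·  [on edge]
    (8,9)@(17, 19): e=[0,22,22] → ·  [on edge]
    (7,10)@(15, 21): e=[0,-22,66] → ·  [on edge]
    (6,11)@(13, 23): e=[0,-66,110] → ·  [on edge]
  covered (5 px):
    · · · · · · · · · · · ·
    · · · · · · · · · · · ·
    · · · · · · · · · · · ·
    · · · · · · · · · · · ·
    · · · · · · · · · · · ·
    · · · · · · · · · · · ·
    · · · · █ · · · · · · ·
    · · · · · █ · · · · · ·
    · · · · · · █ █ · · · ·
    · · · · · · · █ · · · ·
    · · · · · · · · · · · ·
    · · · · · · · · · · · ·
T2:
  2·area = 32
  edge (16, 8)→(21, 5): d=(5,-3) top-left  bias=+0
  edge (21, 5)→(20, 12): d=(-1,7) right/bottom  bias=-1
  edge (20, 12)→(16, 8): d=(-4,-4) top-left  bias=+0
    (4,0)@(9, 1): e=[-56,88,0] → ·  [on edge]
    (5,1)@(11, 3): e=[-40,72,0] → ·  [on edge]
    (6,2)@(13, 5): e=[-24,56,0] → ·  [on edge]
    (10,2)@(21, 5): e=[0,0,32] → ·  [on edge]
    (7,3)@(15, 7): e=[-8,40,0] → ·  [on edge]
    (9,3)@(19, 7): e=[4,12,16] → █
    (10,3)@(21, 7): e=[10,-2,24] → ·
    (8,4)@(17, 9): e=[8,24,0] → █  [on edge]
    (10,4)@(21, 9): e=[20,-4,16] → ·
    (5,5)@(11, 11): e=[0,64,-32] → ·  [on edge]
    (8,5)@(17, 11): e=[18,22,-8] → ·
    (9,5)@(19, 11): e=[24,8,0] → █  [on edge]
    (10,6)@(21, 13): e=[40,-8,0] → ·  [on edge]
    (11,7)@(23, 15): e=[56,-24,0] → ·  [on edge]
    (0,8)@(1, 17): e=[0,128,-96] → ·  [on edge]
    (9,9)@(19, 19): e=[64,0,-32] → ·  [on edge]
  covered (4 px):
    · · · · · · · · · · · ·
    · · · · · · · · · · · ·
    · · · · · · · · · · · ·
    · · · · · · · · · █ · ·
    · · · · · · · · █ █ · ·
    · · · · · · · · · █ · ·
    · · · · · · · · · · · ·
    · · · · · · · · · · · ·
    · · · · · · · · · · · ·
    · · · · · · · · · · · ·
    · · · · · · · · · · · ·
    · · · · · · · · · · · ·
T3:
  2·area = 56  (B↔C swapped to make it positive)
  edge (0, 12)→(18, 20): d=(18,8) right/bottom  bias=-1
  edge (18, 20)→(20, 24): d=(2,4) right/bottom  bias=-1
  edge (20, 24)→(0, 12): d=(-20,-12) top-left  bias=+0
    (2,7)@(5, 15): e=[14,42,0] → █  [on edge]
    (3,7)@(7, 15): e=[-2,34,24] → ·
    (2,8)@(5, 17): e=[50,46,-40] → ·
    (4,8)@(9, 17): e=[18,30,8] → █
    (5,8)@(11, 17): e=[2,22,32] → █
    (6,8)@(13, 17): e=[-14,14,56] → ·
    (4,9)@(9, 19): e=[54,34,-32] → ·
    (5,9)@(11, 19): e=[38,26,-8] → ·
    (6,9)@(13, 19): e=[22,18,16] → █
    (7,9)@(15, 19): e=[6,10,40] → █
    (8,9)@(17, 19): e=[-10,2,64] → ·
    (6,10)@(13, 21): e=[58,22,-24] → ·
    (7,10)@(15, 21): e=[42,14,0] → █  [on edge]
  covered (8 px):
    · · · · · · · · · · · ·
    · · · · · · · · · · · ·
    · · · · · · · · · · · ·
    · · · · · · · · · · · ·
    · · · · · · · · · · · ·
    · · · · · · · · · · · ·
    · · · · · · · · · · · ·
    · · █ · · · · · · · · ·
    · · · · █ █ · · · · · ·
    · · · · · · █ █ · · · ·
    · · · · · · · █ █ · · ·
    · · · · · · · · · █ · ·
T4:
  2·area = 6
  edge (8, 22)→(10, 1): d=(2,-21) top-left  bias=+0
  edge (10, 1)→(10, 4): d=(0,3) right/bottom  bias=-1
  edge (10, 4)→(8, 22): d=(-2,18) right/bottom  bias=-1
    (4,6)@(9, 13): e=[3,3,0] → ·  [on edge]
  covered (0 px):
    · · · · · · · · · · · ·
    · · · · · · · · · · · ·
    · · · · · · · · · · · ·
    · · · · · · · · · · · ·
    · · · · · · · · · · · ·
    · · · · · · · · · · · ·
    · · · · · · · · · · · ·
    · · · · · · · · · · · ·
    · · · · · · · · · · · ·
    · · · · · · · · · · · ·
    · · · · · · · · · · · ·
    · · · · · · · · · · · ·

Z-buffer (winner per pixel, '.' = empty):
  . . . . . . . . . . . .
  . . . . . . . . . . . .
  . . . . . . . . . . . .
  . . . . . . . . . 2 . .
  . . . . . . . . 2 2 0 .
  . . . . . . . . . 2 0 .
  . . . . 1 . . . . . 0 .
  . . 3 . . 1 . . . . . .
  . . . . 3 3 1 1 . . . .
  . . . . . . 3 3 . . . .
  . . . . . . . 3 3 . . .
  . . . . . . . . . 3 . .

Final: 3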